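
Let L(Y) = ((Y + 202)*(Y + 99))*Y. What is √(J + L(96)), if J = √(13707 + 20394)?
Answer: 3*√(619840 + √421) ≈ 2361.9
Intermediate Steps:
L(Y) = Y*(99 + Y)*(202 + Y) (L(Y) = ((202 + Y)*(99 + Y))*Y = ((99 + Y)*(202 + Y))*Y = Y*(99 + Y)*(202 + Y))
J = 9*√421 (J = √34101 = 9*√421 ≈ 184.66)
√(J + L(96)) = √(9*√421 + 96*(19998 + 96² + 301*96)) = √(9*√421 + 96*(19998 + 9216 + 28896)) = √(9*√421 + 96*58110) = √(9*√421 + 5578560) = √(5578560 + 9*√421)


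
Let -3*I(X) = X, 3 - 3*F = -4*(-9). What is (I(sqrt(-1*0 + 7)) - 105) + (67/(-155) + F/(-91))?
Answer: -1485417/14105 - sqrt(7)/3 ≈ -106.19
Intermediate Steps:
F = -11 (F = 1 - (-4)*(-9)/3 = 1 - 1/3*36 = 1 - 12 = -11)
I(X) = -X/3
(I(sqrt(-1*0 + 7)) - 105) + (67/(-155) + F/(-91)) = (-sqrt(-1*0 + 7)/3 - 105) + (67/(-155) - 11/(-91)) = (-sqrt(0 + 7)/3 - 105) + (67*(-1/155) - 11*(-1/91)) = (-sqrt(7)/3 - 105) + (-67/155 + 11/91) = (-105 - sqrt(7)/3) - 4392/14105 = -1485417/14105 - sqrt(7)/3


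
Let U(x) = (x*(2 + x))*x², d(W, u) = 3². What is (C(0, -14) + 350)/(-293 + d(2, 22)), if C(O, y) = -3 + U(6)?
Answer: -2075/284 ≈ -7.3063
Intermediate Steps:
d(W, u) = 9
U(x) = x³*(2 + x)
C(O, y) = 1725 (C(O, y) = -3 + 6³*(2 + 6) = -3 + 216*8 = -3 + 1728 = 1725)
(C(0, -14) + 350)/(-293 + d(2, 22)) = (1725 + 350)/(-293 + 9) = 2075/(-284) = 2075*(-1/284) = -2075/284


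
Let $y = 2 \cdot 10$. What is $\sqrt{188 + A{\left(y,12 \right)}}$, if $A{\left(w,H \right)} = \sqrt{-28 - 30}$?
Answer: $\sqrt{188 + i \sqrt{58}} \approx 13.714 + 0.27766 i$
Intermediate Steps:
$y = 20$
$A{\left(w,H \right)} = i \sqrt{58}$ ($A{\left(w,H \right)} = \sqrt{-58} = i \sqrt{58}$)
$\sqrt{188 + A{\left(y,12 \right)}} = \sqrt{188 + i \sqrt{58}}$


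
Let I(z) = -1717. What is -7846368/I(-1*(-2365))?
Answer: 7846368/1717 ≈ 4569.8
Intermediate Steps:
-7846368/I(-1*(-2365)) = -7846368/(-1717) = -7846368*(-1/1717) = 7846368/1717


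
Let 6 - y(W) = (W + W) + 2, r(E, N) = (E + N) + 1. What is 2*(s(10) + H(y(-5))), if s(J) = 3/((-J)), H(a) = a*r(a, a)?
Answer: 4057/5 ≈ 811.40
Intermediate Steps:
r(E, N) = 1 + E + N
y(W) = 4 - 2*W (y(W) = 6 - ((W + W) + 2) = 6 - (2*W + 2) = 6 - (2 + 2*W) = 6 + (-2 - 2*W) = 4 - 2*W)
H(a) = a*(1 + 2*a) (H(a) = a*(1 + a + a) = a*(1 + 2*a))
s(J) = -3/J (s(J) = 3*(-1/J) = -3/J)
2*(s(10) + H(y(-5))) = 2*(-3/10 + (4 - 2*(-5))*(1 + 2*(4 - 2*(-5)))) = 2*(-3*⅒ + (4 + 10)*(1 + 2*(4 + 10))) = 2*(-3/10 + 14*(1 + 2*14)) = 2*(-3/10 + 14*(1 + 28)) = 2*(-3/10 + 14*29) = 2*(-3/10 + 406) = 2*(4057/10) = 4057/5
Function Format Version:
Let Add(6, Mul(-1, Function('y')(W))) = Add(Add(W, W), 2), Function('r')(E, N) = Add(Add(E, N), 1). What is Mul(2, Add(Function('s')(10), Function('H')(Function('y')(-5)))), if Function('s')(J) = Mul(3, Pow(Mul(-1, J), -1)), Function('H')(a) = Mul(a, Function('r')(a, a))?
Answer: Rational(4057, 5) ≈ 811.40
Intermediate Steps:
Function('r')(E, N) = Add(1, E, N)
Function('y')(W) = Add(4, Mul(-2, W)) (Function('y')(W) = Add(6, Mul(-1, Add(Add(W, W), 2))) = Add(6, Mul(-1, Add(Mul(2, W), 2))) = Add(6, Mul(-1, Add(2, Mul(2, W)))) = Add(6, Add(-2, Mul(-2, W))) = Add(4, Mul(-2, W)))
Function('H')(a) = Mul(a, Add(1, Mul(2, a))) (Function('H')(a) = Mul(a, Add(1, a, a)) = Mul(a, Add(1, Mul(2, a))))
Function('s')(J) = Mul(-3, Pow(J, -1)) (Function('s')(J) = Mul(3, Mul(-1, Pow(J, -1))) = Mul(-3, Pow(J, -1)))
Mul(2, Add(Function('s')(10), Function('H')(Function('y')(-5)))) = Mul(2, Add(Mul(-3, Pow(10, -1)), Mul(Add(4, Mul(-2, -5)), Add(1, Mul(2, Add(4, Mul(-2, -5))))))) = Mul(2, Add(Mul(-3, Rational(1, 10)), Mul(Add(4, 10), Add(1, Mul(2, Add(4, 10)))))) = Mul(2, Add(Rational(-3, 10), Mul(14, Add(1, Mul(2, 14))))) = Mul(2, Add(Rational(-3, 10), Mul(14, Add(1, 28)))) = Mul(2, Add(Rational(-3, 10), Mul(14, 29))) = Mul(2, Add(Rational(-3, 10), 406)) = Mul(2, Rational(4057, 10)) = Rational(4057, 5)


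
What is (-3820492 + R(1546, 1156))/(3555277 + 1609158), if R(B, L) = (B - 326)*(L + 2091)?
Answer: 140848/5164435 ≈ 0.027273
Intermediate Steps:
R(B, L) = (-326 + B)*(2091 + L)
(-3820492 + R(1546, 1156))/(3555277 + 1609158) = (-3820492 + (-681666 - 326*1156 + 2091*1546 + 1546*1156))/(3555277 + 1609158) = (-3820492 + (-681666 - 376856 + 3232686 + 1787176))/5164435 = (-3820492 + 3961340)*(1/5164435) = 140848*(1/5164435) = 140848/5164435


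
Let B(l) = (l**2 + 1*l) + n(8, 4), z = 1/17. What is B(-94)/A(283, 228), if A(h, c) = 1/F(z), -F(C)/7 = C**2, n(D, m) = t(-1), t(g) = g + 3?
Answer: -61208/289 ≈ -211.79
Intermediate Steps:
t(g) = 3 + g
n(D, m) = 2 (n(D, m) = 3 - 1 = 2)
z = 1/17 ≈ 0.058824
B(l) = 2 + l + l**2 (B(l) = (l**2 + 1*l) + 2 = (l**2 + l) + 2 = (l + l**2) + 2 = 2 + l + l**2)
F(C) = -7*C**2
A(h, c) = -289/7 (A(h, c) = 1/(-7*(1/17)**2) = 1/(-7*1/289) = 1/(-7/289) = -289/7)
B(-94)/A(283, 228) = (2 - 94 + (-94)**2)/(-289/7) = (2 - 94 + 8836)*(-7/289) = 8744*(-7/289) = -61208/289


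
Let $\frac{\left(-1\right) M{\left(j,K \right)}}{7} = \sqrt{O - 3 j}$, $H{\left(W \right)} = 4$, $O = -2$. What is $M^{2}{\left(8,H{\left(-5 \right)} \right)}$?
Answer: $-1274$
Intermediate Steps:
$M{\left(j,K \right)} = - 7 \sqrt{-2 - 3 j}$
$M^{2}{\left(8,H{\left(-5 \right)} \right)} = \left(- 7 \sqrt{-2 - 24}\right)^{2} = \left(- 7 \sqrt{-26}\right)^{2} = \left(- 7 i \sqrt{26}\right)^{2} = -1274$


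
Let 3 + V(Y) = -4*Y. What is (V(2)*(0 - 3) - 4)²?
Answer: 841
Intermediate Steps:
V(Y) = -3 - 4*Y
(V(2)*(0 - 3) - 4)² = ((-3 - 4*2)*(0 - 3) - 4)² = ((-3 - 8)*(-3) - 4)² = (-11*(-3) - 4)² = (33 - 4)² = 29² = 841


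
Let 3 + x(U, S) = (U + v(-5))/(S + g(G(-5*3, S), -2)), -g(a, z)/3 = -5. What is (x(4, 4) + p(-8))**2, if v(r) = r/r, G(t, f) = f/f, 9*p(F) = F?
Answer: 384400/29241 ≈ 13.146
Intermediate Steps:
p(F) = F/9
G(t, f) = 1
g(a, z) = 15 (g(a, z) = -3*(-5) = 15)
v(r) = 1
x(U, S) = -3 + (1 + U)/(15 + S) (x(U, S) = -3 + (U + 1)/(S + 15) = -3 + (1 + U)/(15 + S))
(x(4, 4) + p(-8))**2 = ((-44 + 4 - 3*4)/(15 + 4) + (1/9)*(-8))**2 = ((-44 + 4 - 12)/19 - 8/9)**2 = ((1/19)*(-52) - 8/9)**2 = (-52/19 - 8/9)**2 = (-620/171)**2 = 384400/29241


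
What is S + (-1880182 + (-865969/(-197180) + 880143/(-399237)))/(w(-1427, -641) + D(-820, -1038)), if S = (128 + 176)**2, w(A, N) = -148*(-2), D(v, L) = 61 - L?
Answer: 1111199662071199777/12201840507300 ≈ 91068.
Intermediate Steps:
w(A, N) = 296
S = 92416 (S = 304**2 = 92416)
S + (-1880182 + (-865969/(-197180) + 880143/(-399237)))/(w(-1427, -641) + D(-820, -1038)) = 92416 + (-1880182 + (-865969/(-197180) + 880143/(-399237)))/(296 + (61 - 1*(-1038))) = 92416 + (-1880182 + (-865969*(-1/197180) + 880143*(-1/399237)))/(296 + (61 + 1038)) = 92416 + (-1880182 + (865969/197180 - 293381/133079))/(296 + 1099) = 92416 + (-1880182 + 57393422971/26240517220)/1395 = 92416 - 49336890754311069/26240517220*1/1395 = 92416 - 16445630251437023/12201840507300 = 1111199662071199777/12201840507300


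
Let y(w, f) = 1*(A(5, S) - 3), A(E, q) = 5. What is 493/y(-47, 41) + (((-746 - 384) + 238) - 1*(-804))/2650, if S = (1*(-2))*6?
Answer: 653137/2650 ≈ 246.47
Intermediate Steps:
S = -12 (S = -2*6 = -12)
y(w, f) = 2 (y(w, f) = 1*(5 - 3) = 1*2 = 2)
493/y(-47, 41) + (((-746 - 384) + 238) - 1*(-804))/2650 = 493/2 + (((-746 - 384) + 238) - 1*(-804))/2650 = 493*(1/2) + ((-1130 + 238) + 804)*(1/2650) = 493/2 + (-892 + 804)*(1/2650) = 493/2 - 88*1/2650 = 493/2 - 44/1325 = 653137/2650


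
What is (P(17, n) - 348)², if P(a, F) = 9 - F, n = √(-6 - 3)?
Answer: 114912 + 2034*I ≈ 1.1491e+5 + 2034.0*I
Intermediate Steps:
n = 3*I (n = √(-9) = 3*I ≈ 3.0*I)
(P(17, n) - 348)² = ((9 - 3*I) - 348)² = (-339 - 3*I)²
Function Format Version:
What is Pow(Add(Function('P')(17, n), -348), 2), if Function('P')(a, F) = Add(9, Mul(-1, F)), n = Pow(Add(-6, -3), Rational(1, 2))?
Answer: Add(114912, Mul(2034, I)) ≈ Add(1.1491e+5, Mul(2034.0, I))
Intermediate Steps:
n = Mul(3, I) (n = Pow(-9, Rational(1, 2)) = Mul(3, I) ≈ Mul(3.0000, I))
Pow(Add(Function('P')(17, n), -348), 2) = Pow(Add(Add(9, Mul(-1, Mul(3, I))), -348), 2) = Pow(Add(Add(9, Mul(-3, I)), -348), 2) = Pow(Add(-339, Mul(-3, I)), 2)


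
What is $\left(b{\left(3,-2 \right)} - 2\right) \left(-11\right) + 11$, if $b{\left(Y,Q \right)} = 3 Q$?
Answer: $99$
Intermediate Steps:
$\left(b{\left(3,-2 \right)} - 2\right) \left(-11\right) + 11 = \left(3 \left(-2\right) - 2\right) \left(-11\right) + 11 = \left(-6 - 2\right) \left(-11\right) + 11 = \left(-8\right) \left(-11\right) + 11 = 88 + 11 = 99$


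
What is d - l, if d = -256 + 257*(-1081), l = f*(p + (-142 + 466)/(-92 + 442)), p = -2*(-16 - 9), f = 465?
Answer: -10561371/35 ≈ -3.0175e+5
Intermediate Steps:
p = 50 (p = -2*(-25) = 50)
l = 828816/35 (l = 465*(50 + (-142 + 466)/(-92 + 442)) = 465*(50 + 324/350) = 465*(50 + 324*(1/350)) = 465*(50 + 162/175) = 465*(8912/175) = 828816/35 ≈ 23680.)
d = -278073 (d = -256 - 277817 = -278073)
d - l = -278073 - 1*828816/35 = -278073 - 828816/35 = -10561371/35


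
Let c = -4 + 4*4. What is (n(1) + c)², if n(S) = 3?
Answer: 225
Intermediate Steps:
c = 12 (c = -4 + 16 = 12)
(n(1) + c)² = (3 + 12)² = 15² = 225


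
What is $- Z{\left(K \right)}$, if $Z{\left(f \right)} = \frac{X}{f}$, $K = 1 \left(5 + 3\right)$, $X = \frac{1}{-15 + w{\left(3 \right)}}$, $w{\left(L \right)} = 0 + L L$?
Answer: $\frac{1}{48} \approx 0.020833$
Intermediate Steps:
$w{\left(L \right)} = L^{2}$ ($w{\left(L \right)} = 0 + L^{2} = L^{2}$)
$X = - \frac{1}{6}$ ($X = \frac{1}{-15 + 3^{2}} = \frac{1}{-15 + 9} = \frac{1}{-6} = - \frac{1}{6} \approx -0.16667$)
$K = 8$ ($K = 1 \cdot 8 = 8$)
$Z{\left(f \right)} = - \frac{1}{6 f}$
$- Z{\left(K \right)} = - \frac{-1}{6 \cdot 8} = \left(-1\right) \left(- \frac{1}{48}\right) = \frac{1}{48}$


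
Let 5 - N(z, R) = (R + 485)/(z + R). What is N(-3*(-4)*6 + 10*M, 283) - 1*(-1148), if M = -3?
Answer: 373957/325 ≈ 1150.6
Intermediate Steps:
N(z, R) = 5 - (485 + R)/(R + z) (N(z, R) = 5 - (R + 485)/(z + R) = 5 - (485 + R)/(R + z))
N(-3*(-4)*6 + 10*M, 283) - 1*(-1148) = (-485 + 4*283 + 5*(-3*(-4)*6 + 10*(-3)))/(283 + (-3*(-4)*6 + 10*(-3))) - 1*(-1148) = (-485 + 1132 + 5*(12*6 - 30))/(283 + (12*6 - 30)) + 1148 = (-485 + 1132 + 5*(72 - 30))/(283 + (72 - 30)) + 1148 = (-485 + 1132 + 5*42)/(283 + 42) + 1148 = (-485 + 1132 + 210)/325 + 1148 = (1/325)*857 + 1148 = 857/325 + 1148 = 373957/325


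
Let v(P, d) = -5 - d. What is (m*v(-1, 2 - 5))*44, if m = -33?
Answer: 2904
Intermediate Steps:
(m*v(-1, 2 - 5))*44 = -33*(-5 - (2 - 5))*44 = -33*(-5 - 1*(-3))*44 = -33*(-5 + 3)*44 = -33*(-2)*44 = 66*44 = 2904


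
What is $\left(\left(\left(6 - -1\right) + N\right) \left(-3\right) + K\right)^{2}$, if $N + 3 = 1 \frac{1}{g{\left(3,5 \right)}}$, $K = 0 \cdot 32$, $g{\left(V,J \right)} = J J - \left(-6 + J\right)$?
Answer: $\frac{99225}{676} \approx 146.78$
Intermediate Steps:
$g{\left(V,J \right)} = 6 + J^{2} - J$ ($g{\left(V,J \right)} = J^{2} - \left(-6 + J\right) = 6 + J^{2} - J$)
$K = 0$
$N = - \frac{77}{26}$ ($N = -3 + 1 \frac{1}{6 + 5^{2} - 5} = -3 + 1 \frac{1}{6 + 25 - 5} = -3 + 1 \cdot \frac{1}{26} = -3 + \frac{1}{26} = - \frac{77}{26} \approx -2.9615$)
$\left(\left(\left(6 - -1\right) + N\right) \left(-3\right) + K\right)^{2} = \left(\left(\left(6 - -1\right) - \frac{77}{26}\right) \left(-3\right) + 0\right)^{2} = \left(\left(\left(6 + 1\right) - \frac{77}{26}\right) \left(-3\right) + 0\right)^{2} = \left(\left(7 - \frac{77}{26}\right) \left(-3\right) + 0\right)^{2} = \left(\frac{105}{26} \left(-3\right) + 0\right)^{2} = \left(- \frac{315}{26} + 0\right)^{2} = \left(- \frac{315}{26}\right)^{2} = \frac{99225}{676}$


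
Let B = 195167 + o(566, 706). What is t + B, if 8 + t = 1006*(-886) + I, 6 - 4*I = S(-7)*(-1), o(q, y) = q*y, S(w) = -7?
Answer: -1186245/4 ≈ -2.9656e+5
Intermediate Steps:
I = -¼ (I = 3/2 - (-7)*(-1)/4 = 3/2 - ¼*7 = 3/2 - 7/4 = -¼ ≈ -0.25000)
B = 594763 (B = 195167 + 566*706 = 195167 + 399596 = 594763)
t = -3565297/4 (t = -8 + (1006*(-886) - ¼) = -8 + (-891316 - ¼) = -8 - 3565265/4 = -3565297/4 ≈ -8.9132e+5)
t + B = -3565297/4 + 594763 = -1186245/4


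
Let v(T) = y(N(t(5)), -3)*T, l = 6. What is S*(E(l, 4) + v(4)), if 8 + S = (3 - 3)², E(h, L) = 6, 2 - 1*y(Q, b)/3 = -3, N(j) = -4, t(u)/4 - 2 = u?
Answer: -528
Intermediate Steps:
t(u) = 8 + 4*u
y(Q, b) = 15 (y(Q, b) = 6 - 3*(-3) = 6 + 9 = 15)
S = -8 (S = -8 + (3 - 3)² = -8 + 0² = -8 + 0 = -8)
v(T) = 15*T
S*(E(l, 4) + v(4)) = -8*(6 + 15*4) = -8*(6 + 60) = -8*66 = -528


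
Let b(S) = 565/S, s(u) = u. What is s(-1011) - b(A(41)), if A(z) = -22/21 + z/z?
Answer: 10854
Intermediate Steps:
A(z) = -1/21 (A(z) = -22*1/21 + 1 = -22/21 + 1 = -1/21)
s(-1011) - b(A(41)) = -1011 - 565/(-1/21) = -1011 - 565*(-21) = -1011 - 1*(-11865) = -1011 + 11865 = 10854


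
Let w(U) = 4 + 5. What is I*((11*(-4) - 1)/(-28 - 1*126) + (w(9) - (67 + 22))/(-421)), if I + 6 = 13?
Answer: 31265/9262 ≈ 3.3756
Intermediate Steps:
I = 7 (I = -6 + 13 = 7)
w(U) = 9
I*((11*(-4) - 1)/(-28 - 1*126) + (w(9) - (67 + 22))/(-421)) = 7*((11*(-4) - 1)/(-28 - 1*126) + (9 - (67 + 22))/(-421)) = 7*((-44 - 1)/(-28 - 126) + (9 - 1*89)*(-1/421)) = 7*(-45/(-154) + (9 - 89)*(-1/421)) = 7*(-45*(-1/154) - 80*(-1/421)) = 7*(45/154 + 80/421) = 7*(31265/64834) = 31265/9262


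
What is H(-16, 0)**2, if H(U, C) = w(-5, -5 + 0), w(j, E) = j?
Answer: 25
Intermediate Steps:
H(U, C) = -5
H(-16, 0)**2 = (-5)**2 = 25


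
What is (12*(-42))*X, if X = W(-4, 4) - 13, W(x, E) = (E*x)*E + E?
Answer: 36792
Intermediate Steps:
W(x, E) = E + x*E² (W(x, E) = x*E² + E = E + x*E²)
X = -73 (X = 4*(1 + 4*(-4)) - 13 = 4*(1 - 16) - 13 = 4*(-15) - 13 = -60 - 13 = -73)
(12*(-42))*X = (12*(-42))*(-73) = -504*(-73) = 36792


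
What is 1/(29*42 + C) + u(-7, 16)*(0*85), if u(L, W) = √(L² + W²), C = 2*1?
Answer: 1/1220 ≈ 0.00081967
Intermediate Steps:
C = 2
1/(29*42 + C) + u(-7, 16)*(0*85) = 1/(29*42 + 2) + √((-7)² + 16²)*(0*85) = 1/(1218 + 2) + √(49 + 256)*0 = 1/1220 + √305*0 = 1/1220 + 0 = 1/1220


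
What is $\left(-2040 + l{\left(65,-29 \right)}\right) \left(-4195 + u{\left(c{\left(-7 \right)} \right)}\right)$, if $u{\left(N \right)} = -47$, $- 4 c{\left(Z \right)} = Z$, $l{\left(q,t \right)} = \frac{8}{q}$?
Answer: $\frac{562455264}{65} \approx 8.6532 \cdot 10^{6}$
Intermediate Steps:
$c{\left(Z \right)} = - \frac{Z}{4}$
$\left(-2040 + l{\left(65,-29 \right)}\right) \left(-4195 + u{\left(c{\left(-7 \right)} \right)}\right) = \left(-2040 + \frac{8}{65}\right) \left(-4195 - 47\right) = \left(-2040 + 8 \cdot \frac{1}{65}\right) \left(-4242\right) = \left(-2040 + \frac{8}{65}\right) \left(-4242\right) = \left(- \frac{132592}{65}\right) \left(-4242\right) = \frac{562455264}{65}$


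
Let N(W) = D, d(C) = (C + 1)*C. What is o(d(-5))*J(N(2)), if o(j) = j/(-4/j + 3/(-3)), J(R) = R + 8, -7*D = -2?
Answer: -2900/21 ≈ -138.10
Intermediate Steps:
d(C) = C*(1 + C) (d(C) = (1 + C)*C = C*(1 + C))
D = 2/7 (D = -⅐*(-2) = 2/7 ≈ 0.28571)
N(W) = 2/7
J(R) = 8 + R
o(j) = j/(-1 - 4/j) (o(j) = j/(-4/j + 3*(-⅓)) = j/(-4/j - 1) = j/(-1 - 4/j))
o(d(-5))*J(N(2)) = (-(-5*(1 - 5))²/(4 - 5*(1 - 5)))*(8 + 2/7) = -(-5*(-4))²/(4 - 5*(-4))*(58/7) = -1*20²/(4 + 20)*(58/7) = -1*400/24*(58/7) = -1*400*1/24*(58/7) = -50/3*58/7 = -2900/21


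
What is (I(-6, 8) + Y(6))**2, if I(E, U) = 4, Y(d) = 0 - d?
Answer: 4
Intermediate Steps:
Y(d) = -d
(I(-6, 8) + Y(6))**2 = (4 - 1*6)**2 = (4 - 6)**2 = (-2)**2 = 4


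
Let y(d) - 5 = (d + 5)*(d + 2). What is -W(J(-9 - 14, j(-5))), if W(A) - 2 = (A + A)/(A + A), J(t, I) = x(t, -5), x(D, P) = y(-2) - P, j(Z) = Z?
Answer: -3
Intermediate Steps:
y(d) = 5 + (2 + d)*(5 + d) (y(d) = 5 + (d + 5)*(d + 2) = 5 + (5 + d)*(2 + d) = 5 + (2 + d)*(5 + d))
x(D, P) = 5 - P (x(D, P) = (15 + (-2)² + 7*(-2)) - P = (15 + 4 - 14) - P = 5 - P)
J(t, I) = 10 (J(t, I) = 5 - 1*(-5) = 5 + 5 = 10)
W(A) = 3 (W(A) = 2 + (A + A)/(A + A) = 2 + (2*A)/((2*A)) = 2 + (2*A)*(1/(2*A)) = 2 + 1 = 3)
-W(J(-9 - 14, j(-5))) = -1*3 = -3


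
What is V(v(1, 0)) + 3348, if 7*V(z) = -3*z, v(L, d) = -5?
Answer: 23451/7 ≈ 3350.1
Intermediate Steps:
V(z) = -3*z/7 (V(z) = (-3*z)/7 = -3*z/7)
V(v(1, 0)) + 3348 = -3/7*(-5) + 3348 = 15/7 + 3348 = 23451/7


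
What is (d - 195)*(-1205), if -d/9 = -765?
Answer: -8061450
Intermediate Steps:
d = 6885 (d = -9*(-765) = 6885)
(d - 195)*(-1205) = (6885 - 195)*(-1205) = 6690*(-1205) = -8061450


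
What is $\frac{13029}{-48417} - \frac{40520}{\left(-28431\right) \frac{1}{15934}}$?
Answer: $\frac{10419952153687}{458847909} \approx 22709.0$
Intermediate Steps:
$\frac{13029}{-48417} - \frac{40520}{\left(-28431\right) \frac{1}{15934}} = 13029 \left(- \frac{1}{48417}\right) - \frac{40520}{\left(-28431\right) \frac{1}{15934}} = - \frac{4343}{16139} - \frac{40520}{- \frac{28431}{15934}} = - \frac{4343}{16139} - - \frac{645645680}{28431} = - \frac{4343}{16139} + \frac{645645680}{28431} = \frac{10419952153687}{458847909}$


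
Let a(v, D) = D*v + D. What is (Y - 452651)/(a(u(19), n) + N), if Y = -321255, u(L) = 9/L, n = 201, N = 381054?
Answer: -7352107/3622827 ≈ -2.0294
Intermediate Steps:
a(v, D) = D + D*v
(Y - 452651)/(a(u(19), n) + N) = (-321255 - 452651)/(201*(1 + 9/19) + 381054) = -773906/(201*(1 + 9*(1/19)) + 381054) = -773906/(201*(1 + 9/19) + 381054) = -773906/(201*(28/19) + 381054) = -773906/(5628/19 + 381054) = -773906/7245654/19 = -773906*19/7245654 = -7352107/3622827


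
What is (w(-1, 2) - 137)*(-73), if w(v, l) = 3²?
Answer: 9344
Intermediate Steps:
w(v, l) = 9
(w(-1, 2) - 137)*(-73) = (9 - 137)*(-73) = -128*(-73) = 9344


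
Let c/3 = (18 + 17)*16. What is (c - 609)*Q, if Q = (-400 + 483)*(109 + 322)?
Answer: 38312883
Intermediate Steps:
Q = 35773 (Q = 83*431 = 35773)
c = 1680 (c = 3*((18 + 17)*16) = 3*(35*16) = 3*560 = 1680)
(c - 609)*Q = (1680 - 609)*35773 = 1071*35773 = 38312883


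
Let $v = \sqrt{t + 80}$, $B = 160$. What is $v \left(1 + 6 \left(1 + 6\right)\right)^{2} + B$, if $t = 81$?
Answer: $160 + 1849 \sqrt{161} \approx 23621.0$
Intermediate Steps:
$v = \sqrt{161}$ ($v = \sqrt{81 + 80} = \sqrt{161} \approx 12.689$)
$v \left(1 + 6 \left(1 + 6\right)\right)^{2} + B = \sqrt{161} \left(1 + 6 \left(1 + 6\right)\right)^{2} + 160 = \sqrt{161} \left(1 + 6 \cdot 7\right)^{2} + 160 = \sqrt{161} \left(1 + 42\right)^{2} + 160 = \sqrt{161} \cdot 43^{2} + 160 = \sqrt{161} \cdot 1849 + 160 = 1849 \sqrt{161} + 160 = 160 + 1849 \sqrt{161}$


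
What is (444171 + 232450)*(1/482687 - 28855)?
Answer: -9423932214215464/482687 ≈ -1.9524e+10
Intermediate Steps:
(444171 + 232450)*(1/482687 - 28855) = 676621*(1/482687 - 28855) = 676621*(-13927933384/482687) = -9423932214215464/482687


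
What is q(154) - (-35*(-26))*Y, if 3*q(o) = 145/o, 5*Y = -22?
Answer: 1849993/462 ≈ 4004.3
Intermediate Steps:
Y = -22/5 (Y = (⅕)*(-22) = -22/5 ≈ -4.4000)
q(o) = 145/(3*o) (q(o) = (145/o)/3 = 145/(3*o))
q(154) - (-35*(-26))*Y = (145/3)/154 - (-35*(-26))*(-22)/5 = (145/3)*(1/154) - 910*(-22)/5 = 145/462 - 1*(-4004) = 145/462 + 4004 = 1849993/462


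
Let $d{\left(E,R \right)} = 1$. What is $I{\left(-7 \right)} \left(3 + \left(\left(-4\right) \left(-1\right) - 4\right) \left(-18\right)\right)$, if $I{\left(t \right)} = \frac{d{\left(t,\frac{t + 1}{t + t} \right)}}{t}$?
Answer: $- \frac{3}{7} \approx -0.42857$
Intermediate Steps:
$I{\left(t \right)} = \frac{1}{t}$ ($I{\left(t \right)} = 1 \frac{1}{t} = \frac{1}{t}$)
$I{\left(-7 \right)} \left(3 + \left(\left(-4\right) \left(-1\right) - 4\right) \left(-18\right)\right) = \frac{3 + \left(\left(-4\right) \left(-1\right) - 4\right) \left(-18\right)}{-7} = - \frac{3 + \left(4 - 4\right) \left(-18\right)}{7} = - \frac{3 + 0 \left(-18\right)}{7} = - \frac{3 + 0}{7} = \left(- \frac{1}{7}\right) 3 = - \frac{3}{7}$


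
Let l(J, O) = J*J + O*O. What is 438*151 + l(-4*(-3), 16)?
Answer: 66538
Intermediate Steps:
l(J, O) = J² + O²
438*151 + l(-4*(-3), 16) = 438*151 + ((-4*(-3))² + 16²) = 66138 + (12² + 256) = 66138 + (144 + 256) = 66138 + 400 = 66538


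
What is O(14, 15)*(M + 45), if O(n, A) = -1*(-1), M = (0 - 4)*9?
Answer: 9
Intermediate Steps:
M = -36 (M = -4*9 = -36)
O(n, A) = 1
O(14, 15)*(M + 45) = 1*(-36 + 45) = 1*9 = 9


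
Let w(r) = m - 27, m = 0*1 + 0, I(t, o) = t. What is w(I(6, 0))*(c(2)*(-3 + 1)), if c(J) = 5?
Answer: 270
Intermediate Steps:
m = 0 (m = 0 + 0 = 0)
w(r) = -27 (w(r) = 0 - 27 = -27)
w(I(6, 0))*(c(2)*(-3 + 1)) = -135*(-3 + 1) = -135*(-2) = -27*(-10) = 270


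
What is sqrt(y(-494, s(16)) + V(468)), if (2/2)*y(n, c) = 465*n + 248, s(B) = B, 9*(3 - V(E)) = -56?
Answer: 5*I*sqrt(82603)/3 ≈ 479.01*I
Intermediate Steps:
V(E) = 83/9 (V(E) = 3 - 1/9*(-56) = 3 + 56/9 = 83/9)
y(n, c) = 248 + 465*n (y(n, c) = 465*n + 248 = 248 + 465*n)
sqrt(y(-494, s(16)) + V(468)) = sqrt((248 + 465*(-494)) + 83/9) = sqrt((248 - 229710) + 83/9) = sqrt(-229462 + 83/9) = sqrt(-2065075/9) = 5*I*sqrt(82603)/3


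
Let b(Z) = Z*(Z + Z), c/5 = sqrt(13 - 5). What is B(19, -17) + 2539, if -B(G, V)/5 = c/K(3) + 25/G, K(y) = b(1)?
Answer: 48116/19 - 25*sqrt(2) ≈ 2497.1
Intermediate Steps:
c = 10*sqrt(2) (c = 5*sqrt(13 - 5) = 5*sqrt(8) = 5*(2*sqrt(2)) = 10*sqrt(2) ≈ 14.142)
b(Z) = 2*Z**2 (b(Z) = Z*(2*Z) = 2*Z**2)
K(y) = 2 (K(y) = 2*1**2 = 2*1 = 2)
B(G, V) = -125/G - 25*sqrt(2) (B(G, V) = -5*((10*sqrt(2))/2 + 25/G) = -5*((10*sqrt(2))*(1/2) + 25/G) = -5*(5*sqrt(2) + 25/G) = -125/G - 25*sqrt(2))
B(19, -17) + 2539 = (-125/19 - 25*sqrt(2)) + 2539 = 48116/19 - 25*sqrt(2)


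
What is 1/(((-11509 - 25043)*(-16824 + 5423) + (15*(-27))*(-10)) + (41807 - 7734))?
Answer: 1/416767475 ≈ 2.3994e-9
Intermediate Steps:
1/(((-11509 - 25043)*(-16824 + 5423) + (15*(-27))*(-10)) + (41807 - 7734)) = 1/((-36552*(-11401) - 405*(-10)) + 34073) = 1/((416729352 + 4050) + 34073) = 1/(416733402 + 34073) = 1/416767475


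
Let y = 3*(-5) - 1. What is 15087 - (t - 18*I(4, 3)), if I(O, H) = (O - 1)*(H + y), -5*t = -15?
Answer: 14382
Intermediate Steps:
y = -16 (y = -15 - 1 = -16)
t = 3 (t = -⅕*(-15) = 3)
I(O, H) = (-1 + O)*(-16 + H) (I(O, H) = (O - 1)*(H - 16) = (-1 + O)*(-16 + H))
15087 - (t - 18*I(4, 3)) = 15087 - (3 - 18*(16 - 1*3 - 16*4 + 3*4)) = 15087 - (3 - 18*(16 - 3 - 64 + 12)) = 15087 - (3 - 18*(-39)) = 15087 - (3 + 702) = 15087 - 1*705 = 15087 - 705 = 14382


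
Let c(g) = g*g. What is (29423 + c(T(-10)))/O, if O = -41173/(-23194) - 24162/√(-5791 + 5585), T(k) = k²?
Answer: 3877707617693778/157031779748596279 - 256214591899994268*I*√206/157031779748596279 ≈ 0.024694 - 23.418*I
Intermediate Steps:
c(g) = g²
O = 41173/23194 + 12081*I*√206/103 (O = -41173*(-1/23194) - 24162*(-I*√206/206) = 41173/23194 - 24162*(-I*√206/206) = 41173/23194 - (-12081)*I*√206/103 = 41173/23194 + 12081*I*√206/103 ≈ 1.7752 + 1683.4*I)
(29423 + c(T(-10)))/O = (29423 + ((-10)²)²)/(41173/23194 + 12081*I*√206/103) = (29423 + 100²)/(41173/23194 + 12081*I*√206/103) = (29423 + 10000)/(41173/23194 + 12081*I*√206/103) = 39423/(41173/23194 + 12081*I*√206/103)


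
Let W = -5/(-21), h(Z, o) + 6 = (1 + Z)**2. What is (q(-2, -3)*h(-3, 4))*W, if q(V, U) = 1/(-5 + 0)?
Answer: 2/21 ≈ 0.095238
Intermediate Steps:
h(Z, o) = -6 + (1 + Z)**2
q(V, U) = -1/5 (q(V, U) = 1/(-5) = -1/5)
W = 5/21 (W = -5*(-1/21) = 5/21 ≈ 0.23810)
(q(-2, -3)*h(-3, 4))*W = -(-6 + (1 - 3)**2)/5*(5/21) = -(-6 + (-2)**2)/5*(5/21) = -(-6 + 4)/5*(5/21) = -1/5*(-2)*(5/21) = (2/5)*(5/21) = 2/21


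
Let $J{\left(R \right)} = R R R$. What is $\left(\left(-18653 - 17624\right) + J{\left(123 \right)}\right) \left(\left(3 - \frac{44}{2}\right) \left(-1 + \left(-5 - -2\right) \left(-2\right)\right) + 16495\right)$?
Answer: $29923276000$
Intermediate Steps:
$J{\left(R \right)} = R^{3}$ ($J{\left(R \right)} = R^{2} R = R^{3}$)
$\left(\left(-18653 - 17624\right) + J{\left(123 \right)}\right) \left(\left(3 - \frac{44}{2}\right) \left(-1 + \left(-5 - -2\right) \left(-2\right)\right) + 16495\right) = \left(\left(-18653 - 17624\right) + 123^{3}\right) \left(\left(3 - \frac{44}{2}\right) \left(-1 + \left(-5 - -2\right) \left(-2\right)\right) + 16495\right) = \left(\left(-18653 - 17624\right) + 1860867\right) \left(\left(3 - 22\right) \left(-1 + \left(-5 + 2\right) \left(-2\right)\right) + 16495\right) = \left(-36277 + 1860867\right) \left(\left(3 - 22\right) \left(-1 - -6\right) + 16495\right) = 1824590 \left(- 19 \left(-1 + 6\right) + 16495\right) = 1824590 \left(\left(-19\right) 5 + 16495\right) = 1824590 \left(-95 + 16495\right) = 1824590 \cdot 16400 = 29923276000$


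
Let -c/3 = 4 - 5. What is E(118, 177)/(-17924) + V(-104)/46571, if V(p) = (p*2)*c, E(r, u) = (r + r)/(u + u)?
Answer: -16823435/1252107906 ≈ -0.013436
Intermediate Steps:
E(r, u) = r/u (E(r, u) = (2*r)/((2*u)) = (2*r)*(1/(2*u)) = r/u)
c = 3 (c = -3*(4 - 5) = -3*(-1) = 3)
V(p) = 6*p (V(p) = (p*2)*3 = (2*p)*3 = 6*p)
E(118, 177)/(-17924) + V(-104)/46571 = (118/177)/(-17924) + (6*(-104))/46571 = (118*(1/177))*(-1/17924) - 624*1/46571 = (⅔)*(-1/17924) - 624/46571 = -1/26886 - 624/46571 = -16823435/1252107906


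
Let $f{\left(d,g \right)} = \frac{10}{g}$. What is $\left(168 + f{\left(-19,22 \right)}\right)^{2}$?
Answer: $\frac{3433609}{121} \approx 28377.0$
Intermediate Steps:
$\left(168 + f{\left(-19,22 \right)}\right)^{2} = \left(168 + \frac{10}{22}\right)^{2} = \left(168 + 10 \cdot \frac{1}{22}\right)^{2} = \left(168 + \frac{5}{11}\right)^{2} = \left(\frac{1853}{11}\right)^{2} = \frac{3433609}{121}$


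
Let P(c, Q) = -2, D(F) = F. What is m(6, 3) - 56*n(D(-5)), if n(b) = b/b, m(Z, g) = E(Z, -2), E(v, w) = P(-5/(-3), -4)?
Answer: -58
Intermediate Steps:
E(v, w) = -2
m(Z, g) = -2
n(b) = 1
m(6, 3) - 56*n(D(-5)) = -2 - 56*1 = -2 - 56 = -58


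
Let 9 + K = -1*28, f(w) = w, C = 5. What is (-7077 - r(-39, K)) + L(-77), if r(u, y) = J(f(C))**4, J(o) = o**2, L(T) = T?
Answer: -397779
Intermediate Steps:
K = -37 (K = -9 - 1*28 = -9 - 28 = -37)
r(u, y) = 390625 (r(u, y) = (5**2)**4 = 25**4 = 390625)
(-7077 - r(-39, K)) + L(-77) = (-7077 - 1*390625) - 77 = (-7077 - 390625) - 77 = -397702 - 77 = -397779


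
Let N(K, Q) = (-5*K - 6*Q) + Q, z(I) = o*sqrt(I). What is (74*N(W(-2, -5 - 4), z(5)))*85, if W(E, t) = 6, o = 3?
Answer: -188700 - 94350*sqrt(5) ≈ -3.9967e+5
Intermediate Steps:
z(I) = 3*sqrt(I)
N(K, Q) = -5*K - 5*Q (N(K, Q) = (-6*Q - 5*K) + Q = -5*K - 5*Q)
(74*N(W(-2, -5 - 4), z(5)))*85 = (74*(-5*6 - 15*sqrt(5)))*85 = (74*(-30 - 15*sqrt(5)))*85 = (-2220 - 1110*sqrt(5))*85 = -188700 - 94350*sqrt(5)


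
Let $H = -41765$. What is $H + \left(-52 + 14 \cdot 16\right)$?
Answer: $-41593$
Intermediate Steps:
$H + \left(-52 + 14 \cdot 16\right) = -41765 + \left(-52 + 14 \cdot 16\right) = -41765 + \left(-52 + 224\right) = -41765 + 172 = -41593$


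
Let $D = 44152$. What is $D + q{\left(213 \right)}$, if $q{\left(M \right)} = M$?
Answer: $44365$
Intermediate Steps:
$D + q{\left(213 \right)} = 44152 + 213 = 44365$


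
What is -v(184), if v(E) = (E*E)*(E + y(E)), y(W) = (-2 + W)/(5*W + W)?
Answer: -18705256/3 ≈ -6.2351e+6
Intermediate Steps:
y(W) = (-2 + W)/(6*W) (y(W) = (-2 + W)/((6*W)) = (-2 + W)*(1/(6*W)) = (-2 + W)/(6*W))
v(E) = E²*(E + (-2 + E)/(6*E)) (v(E) = (E*E)*(E + (-2 + E)/(6*E)) = E²*(E + (-2 + E)/(6*E)))
-v(184) = -184*(-2 + 184 + 6*184²)/6 = -184*(-2 + 184 + 6*33856)/6 = -184*(-2 + 184 + 203136)/6 = -184*203318/6 = -1*18705256/3 = -18705256/3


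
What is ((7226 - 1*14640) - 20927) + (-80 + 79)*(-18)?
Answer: -28323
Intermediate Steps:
((7226 - 1*14640) - 20927) + (-80 + 79)*(-18) = ((7226 - 14640) - 20927) - 1*(-18) = (-7414 - 20927) + 18 = -28341 + 18 = -28323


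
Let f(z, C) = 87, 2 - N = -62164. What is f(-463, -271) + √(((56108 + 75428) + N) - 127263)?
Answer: 87 + 29*√79 ≈ 344.76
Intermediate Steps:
N = 62166 (N = 2 - 1*(-62164) = 2 + 62164 = 62166)
f(-463, -271) + √(((56108 + 75428) + N) - 127263) = 87 + √(((56108 + 75428) + 62166) - 127263) = 87 + √((131536 + 62166) - 127263) = 87 + √(193702 - 127263) = 87 + √66439 = 87 + 29*√79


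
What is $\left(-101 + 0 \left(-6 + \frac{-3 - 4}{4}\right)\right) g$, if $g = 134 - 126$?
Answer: $-808$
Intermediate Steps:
$g = 8$
$\left(-101 + 0 \left(-6 + \frac{-3 - 4}{4}\right)\right) g = \left(-101 + 0 \left(-6 + \frac{-3 - 4}{4}\right)\right) 8 = \left(-101 + 0 \left(-6 - \frac{7}{4}\right)\right) 8 = \left(-101 + 0 \left(- \frac{31}{4}\right)\right) 8 = \left(-101 + 0\right) 8 = \left(-101\right) 8 = -808$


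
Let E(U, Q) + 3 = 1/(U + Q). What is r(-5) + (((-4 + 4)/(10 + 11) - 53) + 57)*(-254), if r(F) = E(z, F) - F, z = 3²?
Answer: -4055/4 ≈ -1013.8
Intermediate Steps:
z = 9
E(U, Q) = -3 + 1/(Q + U) (E(U, Q) = -3 + 1/(U + Q) = -3 + 1/(Q + U))
r(F) = -F + (-26 - 3*F)/(9 + F) (r(F) = (1 - 3*F - 3*9)/(F + 9) - F = (1 - 3*F - 27)/(9 + F) - F = (-26 - 3*F)/(9 + F) - F = -F + (-26 - 3*F)/(9 + F))
r(-5) + (((-4 + 4)/(10 + 11) - 53) + 57)*(-254) = (-26 - 1*(-5)² - 12*(-5))/(9 - 5) + (((-4 + 4)/(10 + 11) - 53) + 57)*(-254) = (-26 - 1*25 + 60)/4 + ((0/21 - 53) + 57)*(-254) = (-26 - 25 + 60)/4 + ((0*(1/21) - 53) + 57)*(-254) = (¼)*9 + ((0 - 53) + 57)*(-254) = 9/4 + (-53 + 57)*(-254) = 9/4 + 4*(-254) = 9/4 - 1016 = -4055/4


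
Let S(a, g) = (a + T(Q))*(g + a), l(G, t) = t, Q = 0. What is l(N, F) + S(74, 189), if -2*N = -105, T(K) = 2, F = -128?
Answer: 19860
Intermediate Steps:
N = 105/2 (N = -½*(-105) = 105/2 ≈ 52.500)
S(a, g) = (2 + a)*(a + g) (S(a, g) = (a + 2)*(g + a) = (2 + a)*(a + g))
l(N, F) + S(74, 189) = -128 + (74² + 2*74 + 2*189 + 74*189) = -128 + (5476 + 148 + 378 + 13986) = -128 + 19988 = 19860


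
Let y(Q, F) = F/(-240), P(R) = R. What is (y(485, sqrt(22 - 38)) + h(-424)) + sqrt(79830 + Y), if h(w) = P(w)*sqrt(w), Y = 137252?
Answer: sqrt(217082) - I/60 - 848*I*sqrt(106) ≈ 465.92 - 8730.7*I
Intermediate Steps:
h(w) = w**(3/2) (h(w) = w*sqrt(w) = w**(3/2))
y(Q, F) = -F/240 (y(Q, F) = F*(-1/240) = -F/240)
(y(485, sqrt(22 - 38)) + h(-424)) + sqrt(79830 + Y) = (-sqrt(22 - 38)/240 + (-424)**(3/2)) + sqrt(79830 + 137252) = (-I/60 - 848*I*sqrt(106)) + sqrt(217082) = sqrt(217082) - I/60 - 848*I*sqrt(106)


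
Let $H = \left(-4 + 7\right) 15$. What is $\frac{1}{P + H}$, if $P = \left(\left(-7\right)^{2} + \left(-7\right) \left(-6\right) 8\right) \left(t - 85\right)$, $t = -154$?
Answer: $- \frac{1}{91970} \approx -1.0873 \cdot 10^{-5}$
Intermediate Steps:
$P = -92015$ ($P = \left(\left(-7\right)^{2} + \left(-7\right) \left(-6\right) 8\right) \left(-154 - 85\right) = \left(49 + 42 \cdot 8\right) \left(-239\right) = \left(49 + 336\right) \left(-239\right) = 385 \left(-239\right) = -92015$)
$H = 45$ ($H = 3 \cdot 15 = 45$)
$\frac{1}{P + H} = \frac{1}{-92015 + 45} = \frac{1}{-91970} = - \frac{1}{91970}$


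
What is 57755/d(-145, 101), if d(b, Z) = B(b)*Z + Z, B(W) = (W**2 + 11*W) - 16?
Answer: 11551/392183 ≈ 0.029453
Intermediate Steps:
B(W) = -16 + W**2 + 11*W
d(b, Z) = Z + Z*(-16 + b**2 + 11*b) (d(b, Z) = (-16 + b**2 + 11*b)*Z + Z = Z*(-16 + b**2 + 11*b) + Z = Z + Z*(-16 + b**2 + 11*b))
57755/d(-145, 101) = 57755/((101*(-15 + (-145)**2 + 11*(-145)))) = 57755/((101*(-15 + 21025 - 1595))) = 57755/((101*19415)) = 57755/1960915 = 57755*(1/1960915) = 11551/392183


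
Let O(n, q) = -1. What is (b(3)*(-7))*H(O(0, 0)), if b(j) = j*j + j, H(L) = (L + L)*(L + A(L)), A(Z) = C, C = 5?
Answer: 672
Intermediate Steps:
A(Z) = 5
H(L) = 2*L*(5 + L) (H(L) = (L + L)*(L + 5) = (2*L)*(5 + L) = 2*L*(5 + L))
b(j) = j + j² (b(j) = j² + j = j + j²)
(b(3)*(-7))*H(O(0, 0)) = ((3*(1 + 3))*(-7))*(2*(-1)*(5 - 1)) = ((3*4)*(-7))*(2*(-1)*4) = (12*(-7))*(-8) = -84*(-8) = 672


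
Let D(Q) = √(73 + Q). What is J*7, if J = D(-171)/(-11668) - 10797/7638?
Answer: -25193/2546 - 49*I*√2/11668 ≈ -9.8951 - 0.005939*I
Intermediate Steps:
J = -3599/2546 - 7*I*√2/11668 (J = √(73 - 171)/(-11668) - 10797/7638 = √(-98)*(-1/11668) - 10797*1/7638 = (7*I*√2)*(-1/11668) - 3599/2546 = -7*I*√2/11668 - 3599/2546 = -3599/2546 - 7*I*√2/11668 ≈ -1.4136 - 0.00084843*I)
J*7 = (-3599/2546 - 7*I*√2/11668)*7 = -25193/2546 - 49*I*√2/11668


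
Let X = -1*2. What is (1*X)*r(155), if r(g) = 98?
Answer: -196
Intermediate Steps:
X = -2
(1*X)*r(155) = (1*(-2))*98 = -2*98 = -196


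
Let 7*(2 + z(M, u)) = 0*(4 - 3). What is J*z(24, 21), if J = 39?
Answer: -78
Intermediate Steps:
z(M, u) = -2 (z(M, u) = -2 + (0*(4 - 3))/7 = -2 + (0*1)/7 = -2 + (1/7)*0 = -2 + 0 = -2)
J*z(24, 21) = 39*(-2) = -78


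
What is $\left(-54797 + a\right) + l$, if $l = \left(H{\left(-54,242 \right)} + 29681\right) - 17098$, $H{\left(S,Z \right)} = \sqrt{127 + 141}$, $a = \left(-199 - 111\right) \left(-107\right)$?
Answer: $-9044 + 2 \sqrt{67} \approx -9027.6$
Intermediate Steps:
$a = 33170$ ($a = \left(-310\right) \left(-107\right) = 33170$)
$H{\left(S,Z \right)} = 2 \sqrt{67}$ ($H{\left(S,Z \right)} = \sqrt{268} = 2 \sqrt{67}$)
$l = 12583 + 2 \sqrt{67}$ ($l = \left(2 \sqrt{67} + 29681\right) - 17098 = \left(29681 + 2 \sqrt{67}\right) - 17098 = 12583 + 2 \sqrt{67} \approx 12599.0$)
$\left(-54797 + a\right) + l = \left(-54797 + 33170\right) + \left(12583 + 2 \sqrt{67}\right) = -21627 + \left(12583 + 2 \sqrt{67}\right) = -9044 + 2 \sqrt{67}$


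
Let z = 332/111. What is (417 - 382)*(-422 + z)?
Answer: -1627850/111 ≈ -14665.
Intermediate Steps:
z = 332/111 (z = 332*(1/111) = 332/111 ≈ 2.9910)
(417 - 382)*(-422 + z) = (417 - 382)*(-422 + 332/111) = 35*(-46510/111) = -1627850/111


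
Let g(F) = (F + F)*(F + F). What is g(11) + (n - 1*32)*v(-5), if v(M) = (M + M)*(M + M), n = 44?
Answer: 1684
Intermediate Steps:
v(M) = 4*M**2 (v(M) = (2*M)*(2*M) = 4*M**2)
g(F) = 4*F**2 (g(F) = (2*F)*(2*F) = 4*F**2)
g(11) + (n - 1*32)*v(-5) = 4*11**2 + (44 - 1*32)*(4*(-5)**2) = 4*121 + (44 - 32)*(4*25) = 484 + 12*100 = 484 + 1200 = 1684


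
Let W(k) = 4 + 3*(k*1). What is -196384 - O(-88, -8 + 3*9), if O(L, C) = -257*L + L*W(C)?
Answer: -213632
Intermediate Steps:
W(k) = 4 + 3*k
O(L, C) = -257*L + L*(4 + 3*C)
-196384 - O(-88, -8 + 3*9) = -196384 - (-88)*(-253 + 3*(-8 + 3*9)) = -196384 - (-88)*(-253 + 3*(-8 + 27)) = -196384 - (-88)*(-253 + 3*19) = -196384 - (-88)*(-253 + 57) = -196384 - (-88)*(-196) = -196384 - 1*17248 = -196384 - 17248 = -213632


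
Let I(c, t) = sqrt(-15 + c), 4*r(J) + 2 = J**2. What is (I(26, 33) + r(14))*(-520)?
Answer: -25220 - 520*sqrt(11) ≈ -26945.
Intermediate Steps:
r(J) = -1/2 + J**2/4
(I(26, 33) + r(14))*(-520) = (sqrt(-15 + 26) + (-1/2 + (1/4)*14**2))*(-520) = (sqrt(11) + (-1/2 + (1/4)*196))*(-520) = (sqrt(11) + (-1/2 + 49))*(-520) = (sqrt(11) + 97/2)*(-520) = (97/2 + sqrt(11))*(-520) = -25220 - 520*sqrt(11)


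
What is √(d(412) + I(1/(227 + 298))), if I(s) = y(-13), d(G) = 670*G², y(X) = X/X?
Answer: √113728481 ≈ 10664.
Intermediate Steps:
y(X) = 1
I(s) = 1
√(d(412) + I(1/(227 + 298))) = √(670*412² + 1) = √(670*169744 + 1) = √(113728480 + 1) = √113728481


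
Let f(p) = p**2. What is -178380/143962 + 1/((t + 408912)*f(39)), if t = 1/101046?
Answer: -143724151124037496/115992915522856827 ≈ -1.2391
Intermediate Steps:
t = 1/101046 ≈ 9.8965e-6
-178380/143962 + 1/((t + 408912)*f(39)) = -178380/143962 + 1/((1/101046 + 408912)*(39**2)) = -178380*1/143962 + 1/((41318921953/101046)*1521) = -89190/71981 + (101046/41318921953)*(1/1521) = -89190/71981 + 33682/20948693430171 = -143724151124037496/115992915522856827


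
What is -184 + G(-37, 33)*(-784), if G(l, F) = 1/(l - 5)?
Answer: -496/3 ≈ -165.33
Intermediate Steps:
G(l, F) = 1/(-5 + l)
-184 + G(-37, 33)*(-784) = -184 - 784/(-5 - 37) = -184 - 784/(-42) = -184 - 1/42*(-784) = -184 + 56/3 = -496/3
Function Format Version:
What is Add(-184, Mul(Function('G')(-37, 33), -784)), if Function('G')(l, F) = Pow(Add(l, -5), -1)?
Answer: Rational(-496, 3) ≈ -165.33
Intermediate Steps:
Function('G')(l, F) = Pow(Add(-5, l), -1)
Add(-184, Mul(Function('G')(-37, 33), -784)) = Add(-184, Mul(Pow(Add(-5, -37), -1), -784)) = Add(-184, Mul(Pow(-42, -1), -784)) = Add(-184, Mul(Rational(-1, 42), -784)) = Add(-184, Rational(56, 3)) = Rational(-496, 3)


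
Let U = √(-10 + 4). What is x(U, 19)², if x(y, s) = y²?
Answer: 36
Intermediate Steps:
U = I*√6 (U = √(-6) = I*√6 ≈ 2.4495*I)
x(U, 19)² = ((I*√6)²)² = (-6)² = 36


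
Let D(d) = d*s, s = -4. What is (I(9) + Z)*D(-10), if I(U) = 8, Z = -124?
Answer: -4640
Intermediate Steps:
D(d) = -4*d (D(d) = d*(-4) = -4*d)
(I(9) + Z)*D(-10) = (8 - 124)*(-4*(-10)) = -116*40 = -4640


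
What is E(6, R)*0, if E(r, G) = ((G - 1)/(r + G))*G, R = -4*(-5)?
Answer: 0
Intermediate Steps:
R = 20
E(r, G) = G*(-1 + G)/(G + r) (E(r, G) = ((-1 + G)/(G + r))*G = G*(-1 + G)/(G + r))
E(6, R)*0 = (20*(-1 + 20)/(20 + 6))*0 = (20*19/26)*0 = (20*(1/26)*19)*0 = (190/13)*0 = 0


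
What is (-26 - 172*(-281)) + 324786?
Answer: 373092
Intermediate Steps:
(-26 - 172*(-281)) + 324786 = (-26 + 48332) + 324786 = 48306 + 324786 = 373092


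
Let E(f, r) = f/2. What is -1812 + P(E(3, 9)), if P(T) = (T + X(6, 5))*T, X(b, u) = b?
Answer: -7203/4 ≈ -1800.8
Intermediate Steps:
E(f, r) = f/2 (E(f, r) = f*(½) = f/2)
P(T) = T*(6 + T) (P(T) = (T + 6)*T = (6 + T)*T = T*(6 + T))
-1812 + P(E(3, 9)) = -1812 + ((½)*3)*(6 + (½)*3) = -1812 + 3*(6 + 3/2)/2 = -1812 + (3/2)*(15/2) = -1812 + 45/4 = -7203/4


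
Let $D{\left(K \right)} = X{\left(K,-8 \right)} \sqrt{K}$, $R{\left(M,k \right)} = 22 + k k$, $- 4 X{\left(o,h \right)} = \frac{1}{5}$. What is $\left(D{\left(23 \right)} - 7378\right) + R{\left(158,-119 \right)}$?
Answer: $6805 - \frac{\sqrt{23}}{20} \approx 6804.8$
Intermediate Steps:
$X{\left(o,h \right)} = - \frac{1}{20}$ ($X{\left(o,h \right)} = - \frac{1}{4 \cdot 5} = \left(- \frac{1}{4}\right) \frac{1}{5} = - \frac{1}{20}$)
$R{\left(M,k \right)} = 22 + k^{2}$
$D{\left(K \right)} = - \frac{\sqrt{K}}{20}$
$\left(D{\left(23 \right)} - 7378\right) + R{\left(158,-119 \right)} = \left(- \frac{\sqrt{23}}{20} - 7378\right) + \left(22 + \left(-119\right)^{2}\right) = \left(-7378 - \frac{\sqrt{23}}{20}\right) + \left(22 + 14161\right) = \left(-7378 - \frac{\sqrt{23}}{20}\right) + 14183 = 6805 - \frac{\sqrt{23}}{20}$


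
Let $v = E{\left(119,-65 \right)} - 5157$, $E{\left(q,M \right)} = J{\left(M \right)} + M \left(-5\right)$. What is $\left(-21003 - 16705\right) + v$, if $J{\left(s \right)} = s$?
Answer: $-42605$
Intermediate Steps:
$E{\left(q,M \right)} = - 4 M$ ($E{\left(q,M \right)} = M + M \left(-5\right) = M - 5 M = - 4 M$)
$v = -4897$ ($v = \left(-4\right) \left(-65\right) - 5157 = 260 - 5157 = -4897$)
$\left(-21003 - 16705\right) + v = \left(-21003 - 16705\right) - 4897 = -37708 - 4897 = -42605$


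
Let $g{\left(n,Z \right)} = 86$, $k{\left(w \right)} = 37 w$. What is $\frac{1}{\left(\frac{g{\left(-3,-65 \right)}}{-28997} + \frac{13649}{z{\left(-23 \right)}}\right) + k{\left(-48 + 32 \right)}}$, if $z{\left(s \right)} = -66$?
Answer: $- \frac{1913802}{1528756513} \approx -0.0012519$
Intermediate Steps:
$\frac{1}{\left(\frac{g{\left(-3,-65 \right)}}{-28997} + \frac{13649}{z{\left(-23 \right)}}\right) + k{\left(-48 + 32 \right)}} = \frac{1}{\left(\frac{86}{-28997} + \frac{13649}{-66}\right) + 37 \left(-48 + 32\right)} = \frac{1}{\left(86 \left(- \frac{1}{28997}\right) + 13649 \left(- \frac{1}{66}\right)\right) + 37 \left(-16\right)} = \frac{1}{\left(- \frac{86}{28997} - \frac{13649}{66}\right) - 592} = \frac{1}{- \frac{395785729}{1913802} - 592} = \frac{1}{- \frac{1528756513}{1913802}} = - \frac{1913802}{1528756513}$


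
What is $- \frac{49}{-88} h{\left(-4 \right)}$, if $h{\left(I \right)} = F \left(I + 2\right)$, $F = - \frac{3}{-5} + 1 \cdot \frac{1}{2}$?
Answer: $- \frac{49}{40} \approx -1.225$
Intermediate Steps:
$F = \frac{11}{10}$ ($F = \left(-3\right) \left(- \frac{1}{5}\right) + 1 \cdot \frac{1}{2} = \frac{3}{5} + \frac{1}{2} = \frac{11}{10} \approx 1.1$)
$h{\left(I \right)} = \frac{11}{5} + \frac{11 I}{10}$ ($h{\left(I \right)} = \frac{11 \left(I + 2\right)}{10} = \frac{11 \left(2 + I\right)}{10} = \frac{11}{5} + \frac{11 I}{10}$)
$- \frac{49}{-88} h{\left(-4 \right)} = - \frac{49}{-88} \left(\frac{11}{5} + \frac{11}{10} \left(-4\right)\right) = \left(-49\right) \left(- \frac{1}{88}\right) \left(\frac{11}{5} - \frac{22}{5}\right) = \frac{49}{88} \left(- \frac{11}{5}\right) = - \frac{49}{40}$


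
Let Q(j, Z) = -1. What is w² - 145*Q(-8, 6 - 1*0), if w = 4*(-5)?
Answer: 545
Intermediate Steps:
w = -20
w² - 145*Q(-8, 6 - 1*0) = (-20)² - 145*(-1) = 400 + 145 = 545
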